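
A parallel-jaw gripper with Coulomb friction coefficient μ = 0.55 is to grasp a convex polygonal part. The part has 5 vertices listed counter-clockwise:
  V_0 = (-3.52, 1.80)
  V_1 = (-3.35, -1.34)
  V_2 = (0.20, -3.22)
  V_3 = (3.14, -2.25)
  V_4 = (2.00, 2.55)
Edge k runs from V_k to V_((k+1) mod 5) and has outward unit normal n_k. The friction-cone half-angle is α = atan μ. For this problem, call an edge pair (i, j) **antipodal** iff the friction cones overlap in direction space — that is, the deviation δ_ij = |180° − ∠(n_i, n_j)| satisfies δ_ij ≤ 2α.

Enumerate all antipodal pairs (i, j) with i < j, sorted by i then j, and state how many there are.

α = atan 0.55 = 28.81°;  2α = 57.62°
n_0 = (-0.9985, -0.0541)
n_1 = (-0.4680, -0.8837)
n_2 = (+0.3133, -0.9496)
n_3 = (+0.9729, +0.2311)
n_4 = (-0.1346, +0.9909)
  (0,1): δ = 121.00°  ·
  (0,2): δ = 74.84°  ·
  (0,3): δ = 10.26°  ✓
  (0,4): δ = 94.64°  ·
  (1,2): δ = 133.84°  ·
  (1,3): δ = 48.74°  ✓
  (1,4): δ = 35.64°  ✓
  (2,3): δ = 94.90°  ·
  (2,4): δ = 10.52°  ✓
  (3,4): δ = 95.62°  ·
antipodal pairs: 4

count = 4; pairs: (0,3), (1,3), (1,4), (2,4)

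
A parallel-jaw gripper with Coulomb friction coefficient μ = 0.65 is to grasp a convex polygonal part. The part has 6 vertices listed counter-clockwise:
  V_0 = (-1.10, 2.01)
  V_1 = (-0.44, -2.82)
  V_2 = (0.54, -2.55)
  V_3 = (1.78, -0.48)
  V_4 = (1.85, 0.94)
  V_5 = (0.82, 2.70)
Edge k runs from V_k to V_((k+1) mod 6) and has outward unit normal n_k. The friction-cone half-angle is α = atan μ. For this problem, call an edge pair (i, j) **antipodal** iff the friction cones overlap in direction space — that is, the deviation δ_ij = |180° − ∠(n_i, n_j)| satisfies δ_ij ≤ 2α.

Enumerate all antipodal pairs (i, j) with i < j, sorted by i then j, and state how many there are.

α = atan 0.65 = 33.02°;  2α = 66.05°
n_0 = (-0.9908, -0.1354)
n_1 = (+0.2656, -0.9641)
n_2 = (+0.8579, -0.5139)
n_3 = (+0.9988, -0.0492)
n_4 = (+0.8631, +0.5051)
n_5 = (-0.3382, +0.9411)
  (0,1): δ = 82.38°  ·
  (0,2): δ = 38.70°  ✓
  (0,3): δ = 10.60°  ✓
  (0,4): δ = 22.56°  ✓
  (0,5): δ = 101.99°  ·
  (1,2): δ = 136.33°  ·
  (1,3): δ = 108.23°  ·
  (1,4): δ = 75.07°  ·
  (1,5): δ = 4.36°  ✓
  (2,3): δ = 151.90°  ·
  (2,4): δ = 118.74°  ·
  (2,5): δ = 39.31°  ✓
  (3,4): δ = 146.84°  ·
  (3,5): δ = 67.41°  ·
  (4,5): δ = 100.57°  ·
antipodal pairs: 5

count = 5; pairs: (0,2), (0,3), (0,4), (1,5), (2,5)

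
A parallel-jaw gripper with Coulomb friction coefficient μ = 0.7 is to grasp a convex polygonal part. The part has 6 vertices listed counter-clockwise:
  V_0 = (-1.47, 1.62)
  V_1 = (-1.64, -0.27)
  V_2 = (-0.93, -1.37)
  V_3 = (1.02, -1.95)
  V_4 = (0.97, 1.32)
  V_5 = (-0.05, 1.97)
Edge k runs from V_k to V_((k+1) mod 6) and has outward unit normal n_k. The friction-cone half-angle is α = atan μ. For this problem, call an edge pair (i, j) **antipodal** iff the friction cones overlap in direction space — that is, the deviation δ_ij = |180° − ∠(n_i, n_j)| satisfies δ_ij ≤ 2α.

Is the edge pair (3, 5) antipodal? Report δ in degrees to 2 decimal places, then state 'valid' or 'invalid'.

δ = 77.03°, invalid

α = atan 0.7 = 34.99°;  2α = 69.98°
edge 3: e_3 = (-0.05, +3.27);  n_3 = (+0.9999, +0.0153)
edge 5: e_5 = (-1.42, -0.35);  n_5 = (-0.2393, +0.9709)
∠(n_3, n_5) = 102.97°
δ = |180° − 102.97°| = 77.03°
77.03° > 2α = 69.98°  →  invalid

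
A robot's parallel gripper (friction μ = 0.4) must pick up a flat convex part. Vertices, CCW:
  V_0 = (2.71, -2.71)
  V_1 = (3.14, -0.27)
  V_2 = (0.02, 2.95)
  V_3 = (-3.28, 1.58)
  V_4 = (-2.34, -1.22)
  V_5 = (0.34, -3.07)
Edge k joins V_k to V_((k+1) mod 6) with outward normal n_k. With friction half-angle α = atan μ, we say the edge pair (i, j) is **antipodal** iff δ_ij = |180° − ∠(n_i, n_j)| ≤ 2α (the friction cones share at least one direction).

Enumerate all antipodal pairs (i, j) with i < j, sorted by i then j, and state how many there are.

count = 4; pairs: (0,3), (1,3), (1,4), (2,5)

α = atan 0.4 = 21.80°;  2α = 43.60°
n_0 = (+0.9848, -0.1736)
n_1 = (+0.7182, +0.6959)
n_2 = (-0.3834, +0.9236)
n_3 = (-0.9480, -0.3183)
n_4 = (-0.5681, -0.8230)
n_5 = (+0.1502, -0.9887)
  (0,1): δ = 125.91°  ·
  (0,2): δ = 57.46°  ·
  (0,3): δ = 28.55°  ✓
  (0,4): δ = 65.38°  ·
  (0,5): δ = 108.63°  ·
  (1,2): δ = 111.55°  ·
  (1,3): δ = 25.54°  ✓
  (1,4): δ = 11.29°  ✓
  (1,5): δ = 54.54°  ·
  (2,3): δ = 93.99°  ·
  (2,4): δ = 57.16°  ·
  (2,5): δ = 13.91°  ✓
  (3,4): δ = 143.17°  ·
  (3,5): δ = 99.92°  ·
  (4,5): δ = 136.75°  ·
antipodal pairs: 4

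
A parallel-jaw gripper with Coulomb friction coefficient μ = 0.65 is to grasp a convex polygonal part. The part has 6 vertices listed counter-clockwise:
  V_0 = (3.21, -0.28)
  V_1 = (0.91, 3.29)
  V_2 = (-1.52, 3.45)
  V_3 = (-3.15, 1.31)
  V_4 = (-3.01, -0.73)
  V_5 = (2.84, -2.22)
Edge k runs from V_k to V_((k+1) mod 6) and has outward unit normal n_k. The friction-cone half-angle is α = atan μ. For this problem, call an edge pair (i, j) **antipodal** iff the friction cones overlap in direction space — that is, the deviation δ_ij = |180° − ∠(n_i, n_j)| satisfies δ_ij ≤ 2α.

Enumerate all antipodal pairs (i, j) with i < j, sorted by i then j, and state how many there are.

count = 5; pairs: (0,3), (0,4), (1,4), (2,5), (3,5)

α = atan 0.65 = 33.02°;  2α = 66.05°
n_0 = (+0.8406, +0.5416)
n_1 = (+0.0657, +0.9978)
n_2 = (-0.7955, +0.6059)
n_3 = (-0.9977, -0.0685)
n_4 = (-0.2468, -0.9691)
n_5 = (+0.9823, -0.1873)
  (0,1): δ = 126.56°  ·
  (0,2): δ = 70.09°  ·
  (0,3): δ = 28.87°  ✓
  (0,4): δ = 42.92°  ✓
  (0,5): δ = 136.41°  ·
  (1,2): δ = 123.53°  ·
  (1,3): δ = 82.31°  ·
  (1,4): δ = 10.52°  ✓
  (1,5): δ = 82.97°  ·
  (2,3): δ = 138.78°  ·
  (2,4): δ = 66.99°  ·
  (2,5): δ = 26.50°  ✓
  (3,4): δ = 108.22°  ·
  (3,5): δ = 14.72°  ✓
  (4,5): δ = 86.51°  ·
antipodal pairs: 5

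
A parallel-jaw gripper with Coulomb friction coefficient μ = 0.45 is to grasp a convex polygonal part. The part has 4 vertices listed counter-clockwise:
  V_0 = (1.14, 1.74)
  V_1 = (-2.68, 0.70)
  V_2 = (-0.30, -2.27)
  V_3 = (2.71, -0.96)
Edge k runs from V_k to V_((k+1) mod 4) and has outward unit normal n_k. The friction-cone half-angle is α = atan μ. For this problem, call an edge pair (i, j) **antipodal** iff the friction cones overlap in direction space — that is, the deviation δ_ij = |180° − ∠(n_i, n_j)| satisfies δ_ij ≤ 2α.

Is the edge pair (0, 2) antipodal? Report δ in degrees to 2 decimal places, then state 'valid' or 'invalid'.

α = atan 0.45 = 24.23°;  2α = 48.46°
edge 0: e_0 = (-3.82, -1.04);  n_0 = (-0.2627, +0.9649)
edge 2: e_2 = (+3.01, +1.31);  n_2 = (+0.3991, -0.9169)
∠(n_0, n_2) = 171.71°
δ = |180° − 171.71°| = 8.29°
8.29° ≤ 2α = 48.46°  →  valid

δ = 8.29°, valid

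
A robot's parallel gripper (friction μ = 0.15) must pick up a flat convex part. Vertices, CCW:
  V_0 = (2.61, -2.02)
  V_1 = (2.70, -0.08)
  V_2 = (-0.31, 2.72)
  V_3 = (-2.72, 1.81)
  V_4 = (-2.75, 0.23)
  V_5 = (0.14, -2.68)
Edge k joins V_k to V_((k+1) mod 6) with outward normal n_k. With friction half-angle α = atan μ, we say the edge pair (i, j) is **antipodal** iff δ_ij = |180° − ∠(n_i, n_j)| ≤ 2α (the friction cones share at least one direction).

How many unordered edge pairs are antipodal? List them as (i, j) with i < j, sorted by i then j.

count = 3; pairs: (0,3), (1,4), (2,5)

α = atan 0.15 = 8.53°;  2α = 17.06°
n_0 = (+0.9989, -0.0463)
n_1 = (+0.6811, +0.7322)
n_2 = (-0.3532, +0.9355)
n_3 = (-0.9998, +0.0190)
n_4 = (-0.7095, -0.7047)
n_5 = (+0.2581, -0.9661)
  (0,1): δ = 130.27°  ·
  (0,2): δ = 66.66°  ·
  (0,3): δ = 1.57°  ✓
  (0,4): δ = 47.46°  ·
  (0,5): δ = 107.62°  ·
  (1,2): δ = 116.38°  ·
  (1,3): δ = 48.16°  ·
  (1,4): δ = 2.27°  ✓
  (1,5): δ = 57.89°  ·
  (2,3): δ = 111.77°  ·
  (2,4): δ = 65.88°  ·
  (2,5): δ = 5.73°  ✓
  (3,4): δ = 134.11°  ·
  (3,5): δ = 73.95°  ·
  (4,5): δ = 119.84°  ·
antipodal pairs: 3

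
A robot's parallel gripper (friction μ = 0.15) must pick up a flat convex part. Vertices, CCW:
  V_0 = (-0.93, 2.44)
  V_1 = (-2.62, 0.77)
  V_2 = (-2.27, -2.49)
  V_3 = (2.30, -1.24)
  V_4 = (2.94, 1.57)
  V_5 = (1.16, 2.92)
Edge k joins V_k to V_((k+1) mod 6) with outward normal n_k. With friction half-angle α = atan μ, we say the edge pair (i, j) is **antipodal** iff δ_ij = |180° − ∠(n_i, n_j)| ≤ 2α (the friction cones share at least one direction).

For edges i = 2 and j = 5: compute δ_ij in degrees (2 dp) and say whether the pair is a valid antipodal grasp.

α = atan 0.15 = 8.53°;  2α = 17.06°
edge 2: e_2 = (+4.57, +1.25);  n_2 = (+0.2638, -0.9646)
edge 5: e_5 = (-2.09, -0.48);  n_5 = (-0.2238, +0.9746)
∠(n_2, n_5) = 177.64°
δ = |180° − 177.64°| = 2.36°
2.36° ≤ 2α = 17.06°  →  valid

δ = 2.36°, valid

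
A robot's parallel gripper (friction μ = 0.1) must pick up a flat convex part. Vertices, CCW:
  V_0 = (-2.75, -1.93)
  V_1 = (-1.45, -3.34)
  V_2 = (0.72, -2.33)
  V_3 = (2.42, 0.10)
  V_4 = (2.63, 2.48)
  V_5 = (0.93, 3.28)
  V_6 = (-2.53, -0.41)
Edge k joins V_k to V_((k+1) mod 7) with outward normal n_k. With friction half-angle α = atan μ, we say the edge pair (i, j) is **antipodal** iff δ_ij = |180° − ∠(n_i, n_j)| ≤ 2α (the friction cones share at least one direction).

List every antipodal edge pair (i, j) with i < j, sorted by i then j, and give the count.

α = atan 0.1 = 5.71°;  2α = 11.42°
n_0 = (-0.7352, -0.6778)
n_1 = (+0.4220, -0.9066)
n_2 = (+0.8194, -0.5732)
n_3 = (+0.9961, -0.0879)
n_4 = (+0.4258, +0.9048)
n_5 = (-0.7295, +0.6840)
n_6 = (-0.9897, +0.1432)
  (0,1): δ = 107.72°  ·
  (0,2): δ = 77.65°  ·
  (0,3): δ = 47.72°  ·
  (0,4): δ = 22.12°  ·
  (0,5): δ = 94.17°  ·
  (0,6): δ = 129.09°  ·
  (1,2): δ = 149.94°  ·
  (1,3): δ = 120.00°  ·
  (1,4): δ = 50.16°  ·
  (1,5): δ = 21.88°  ·
  (1,6): δ = 56.81°  ·
  (2,3): δ = 150.07°  ·
  (2,4): δ = 80.22°  ·
  (2,5): δ = 8.18°  ✓
  (2,6): δ = 26.74°  ·
  (3,4): δ = 110.16°  ·
  (3,5): δ = 38.12°  ·
  (3,6): δ = 3.19°  ✓
  (4,5): δ = 107.96°  ·
  (4,6): δ = 73.03°  ·
  (5,6): δ = 145.08°  ·
antipodal pairs: 2

count = 2; pairs: (2,5), (3,6)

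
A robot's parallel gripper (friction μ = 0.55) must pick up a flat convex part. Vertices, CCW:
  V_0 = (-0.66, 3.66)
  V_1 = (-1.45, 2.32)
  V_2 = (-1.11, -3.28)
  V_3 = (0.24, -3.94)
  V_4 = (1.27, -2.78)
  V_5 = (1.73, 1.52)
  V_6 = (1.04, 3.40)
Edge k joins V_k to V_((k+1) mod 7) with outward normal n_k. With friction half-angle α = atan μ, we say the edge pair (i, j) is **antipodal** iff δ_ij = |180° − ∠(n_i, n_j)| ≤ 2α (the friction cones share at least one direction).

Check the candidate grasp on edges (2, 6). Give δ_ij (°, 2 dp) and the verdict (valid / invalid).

α = atan 0.55 = 28.81°;  2α = 57.62°
edge 2: e_2 = (+1.35, -0.66);  n_2 = (-0.4392, -0.8984)
edge 6: e_6 = (-1.70, +0.26);  n_6 = (+0.1512, +0.9885)
∠(n_2, n_6) = 162.64°
δ = |180° − 162.64°| = 17.36°
17.36° ≤ 2α = 57.62°  →  valid

δ = 17.36°, valid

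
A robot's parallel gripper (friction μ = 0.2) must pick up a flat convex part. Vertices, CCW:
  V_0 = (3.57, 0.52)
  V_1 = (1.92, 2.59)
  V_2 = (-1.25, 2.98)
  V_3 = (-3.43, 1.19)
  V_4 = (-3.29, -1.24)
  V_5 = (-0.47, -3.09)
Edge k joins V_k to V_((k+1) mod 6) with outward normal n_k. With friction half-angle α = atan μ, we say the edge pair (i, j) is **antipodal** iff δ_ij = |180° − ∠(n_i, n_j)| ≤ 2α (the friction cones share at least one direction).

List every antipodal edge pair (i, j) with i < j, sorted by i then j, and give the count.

α = atan 0.2 = 11.31°;  2α = 22.62°
n_0 = (+0.7820, +0.6233)
n_1 = (+0.1221, +0.9925)
n_2 = (-0.6346, +0.7729)
n_3 = (-0.9983, -0.0575)
n_4 = (-0.5485, -0.8361)
n_5 = (+0.6663, -0.7457)
  (0,1): δ = 135.57°  ·
  (0,2): δ = 89.17°  ·
  (0,3): δ = 35.26°  ·
  (0,4): δ = 18.18°  ✓
  (0,5): δ = 93.22°  ·
  (1,2): δ = 133.60°  ·
  (1,3): δ = 79.69°  ·
  (1,4): δ = 26.25°  ·
  (1,5): δ = 48.80°  ·
  (2,3): δ = 126.09°  ·
  (2,4): δ = 72.66°  ·
  (2,5): δ = 2.39°  ✓
  (3,4): δ = 126.56°  ·
  (3,5): δ = 51.51°  ·
  (4,5): δ = 104.95°  ·
antipodal pairs: 2

count = 2; pairs: (0,4), (2,5)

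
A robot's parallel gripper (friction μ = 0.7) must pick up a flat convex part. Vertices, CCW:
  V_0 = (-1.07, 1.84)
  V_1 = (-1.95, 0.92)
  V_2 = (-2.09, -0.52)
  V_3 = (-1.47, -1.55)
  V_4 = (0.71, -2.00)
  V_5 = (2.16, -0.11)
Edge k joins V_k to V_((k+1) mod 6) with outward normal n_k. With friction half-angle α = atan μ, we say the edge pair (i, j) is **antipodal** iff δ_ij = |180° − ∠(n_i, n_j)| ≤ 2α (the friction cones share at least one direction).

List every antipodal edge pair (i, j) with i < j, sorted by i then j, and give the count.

count = 7; pairs: (0,3), (0,4), (1,4), (1,5), (2,4), (2,5), (3,5)

α = atan 0.7 = 34.99°;  2α = 69.98°
n_0 = (-0.7226, +0.6912)
n_1 = (-0.9953, +0.0968)
n_2 = (-0.8568, -0.5157)
n_3 = (-0.2022, -0.9794)
n_4 = (+0.7934, -0.6087)
n_5 = (+0.5168, +0.8561)
  (0,1): δ = 141.83°  ·
  (0,2): δ = 105.23°  ·
  (0,3): δ = 57.94°  ✓
  (0,4): δ = 6.23°  ✓
  (0,5): δ = 102.61°  ·
  (1,2): δ = 143.40°  ·
  (1,3): δ = 96.11°  ·
  (1,4): δ = 31.94°  ✓
  (1,5): δ = 64.43°  ✓
  (2,3): δ = 132.71°  ·
  (2,4): δ = 68.54°  ✓
  (2,5): δ = 27.83°  ✓
  (3,4): δ = 115.83°  ·
  (3,5): δ = 19.46°  ✓
  (4,5): δ = 83.62°  ·
antipodal pairs: 7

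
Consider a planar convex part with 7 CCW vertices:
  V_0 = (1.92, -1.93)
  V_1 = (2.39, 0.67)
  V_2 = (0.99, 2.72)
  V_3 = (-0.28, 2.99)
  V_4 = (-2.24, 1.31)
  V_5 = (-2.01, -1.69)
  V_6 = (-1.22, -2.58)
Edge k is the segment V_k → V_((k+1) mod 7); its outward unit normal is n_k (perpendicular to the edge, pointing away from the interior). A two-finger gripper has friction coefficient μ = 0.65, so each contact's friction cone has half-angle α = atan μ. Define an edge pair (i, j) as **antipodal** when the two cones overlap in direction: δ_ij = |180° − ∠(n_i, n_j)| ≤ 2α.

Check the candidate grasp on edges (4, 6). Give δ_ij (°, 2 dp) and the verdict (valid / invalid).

δ = 82.69°, invalid

α = atan 0.65 = 33.02°;  2α = 66.05°
edge 4: e_4 = (+0.23, -3.00);  n_4 = (-0.9971, -0.0764)
edge 6: e_6 = (+3.14, +0.65);  n_6 = (+0.2027, -0.9792)
∠(n_4, n_6) = 97.31°
δ = |180° − 97.31°| = 82.69°
82.69° > 2α = 66.05°  →  invalid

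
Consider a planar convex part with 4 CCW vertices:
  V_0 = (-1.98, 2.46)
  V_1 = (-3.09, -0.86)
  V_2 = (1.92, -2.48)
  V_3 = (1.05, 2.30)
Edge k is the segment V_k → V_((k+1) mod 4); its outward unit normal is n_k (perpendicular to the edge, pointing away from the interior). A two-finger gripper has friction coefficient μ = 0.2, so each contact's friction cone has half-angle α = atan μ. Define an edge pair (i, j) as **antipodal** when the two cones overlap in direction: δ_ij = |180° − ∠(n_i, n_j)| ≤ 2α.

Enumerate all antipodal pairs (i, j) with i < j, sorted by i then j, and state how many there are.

α = atan 0.2 = 11.31°;  2α = 22.62°
n_0 = (-0.9484, +0.3171)
n_1 = (-0.3077, -0.9515)
n_2 = (+0.9838, +0.1791)
n_3 = (+0.0527, +0.9986)
  (0,1): δ = 89.43°  ·
  (0,2): δ = 28.80°  ·
  (0,3): δ = 105.46°  ·
  (1,2): δ = 61.77°  ·
  (1,3): δ = 14.90°  ✓
  (2,3): δ = 103.34°  ·
antipodal pairs: 1

count = 1; pairs: (1,3)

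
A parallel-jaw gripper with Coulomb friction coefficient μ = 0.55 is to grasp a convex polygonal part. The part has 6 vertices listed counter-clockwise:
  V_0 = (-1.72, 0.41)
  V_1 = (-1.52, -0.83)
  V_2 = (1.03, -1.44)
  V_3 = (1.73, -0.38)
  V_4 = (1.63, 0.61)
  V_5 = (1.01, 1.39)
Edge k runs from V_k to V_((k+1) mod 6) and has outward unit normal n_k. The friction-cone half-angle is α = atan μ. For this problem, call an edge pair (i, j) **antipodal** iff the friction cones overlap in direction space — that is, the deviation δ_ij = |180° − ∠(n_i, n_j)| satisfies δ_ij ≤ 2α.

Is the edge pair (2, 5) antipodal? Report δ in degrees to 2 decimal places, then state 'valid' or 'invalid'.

δ = 36.81°, valid

α = atan 0.55 = 28.81°;  2α = 57.62°
edge 2: e_2 = (+0.70, +1.06);  n_2 = (+0.8345, -0.5511)
edge 5: e_5 = (-2.73, -0.98);  n_5 = (-0.3379, +0.9412)
∠(n_2, n_5) = 143.19°
δ = |180° − 143.19°| = 36.81°
36.81° ≤ 2α = 57.62°  →  valid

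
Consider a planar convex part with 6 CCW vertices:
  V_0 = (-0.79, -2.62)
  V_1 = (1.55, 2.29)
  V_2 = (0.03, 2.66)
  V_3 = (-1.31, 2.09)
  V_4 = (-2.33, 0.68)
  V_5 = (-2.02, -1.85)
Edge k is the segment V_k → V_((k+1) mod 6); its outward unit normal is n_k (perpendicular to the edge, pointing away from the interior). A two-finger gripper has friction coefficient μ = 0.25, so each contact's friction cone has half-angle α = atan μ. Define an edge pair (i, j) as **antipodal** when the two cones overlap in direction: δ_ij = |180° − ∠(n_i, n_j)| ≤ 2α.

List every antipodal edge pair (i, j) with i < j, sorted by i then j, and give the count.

α = atan 0.25 = 14.04°;  2α = 28.07°
n_0 = (+0.9027, -0.4302)
n_1 = (+0.2365, +0.9716)
n_2 = (-0.3914, +0.9202)
n_3 = (-0.8102, +0.5861)
n_4 = (-0.9926, -0.1216)
n_5 = (-0.5306, -0.8476)
  (0,1): δ = 78.20°  ·
  (0,2): δ = 41.47°  ·
  (0,3): δ = 10.40°  ✓
  (0,4): δ = 32.47°  ·
  (0,5): δ = 83.43°  ·
  (1,2): δ = 143.28°  ·
  (1,3): δ = 112.20°  ·
  (1,4): δ = 69.33°  ·
  (1,5): δ = 18.37°  ✓
  (2,3): δ = 148.93°  ·
  (2,4): δ = 106.06°  ·
  (2,5): δ = 55.09°  ·
  (3,4): δ = 137.13°  ·
  (3,5): δ = 86.17°  ·
  (4,5): δ = 129.03°  ·
antipodal pairs: 2

count = 2; pairs: (0,3), (1,5)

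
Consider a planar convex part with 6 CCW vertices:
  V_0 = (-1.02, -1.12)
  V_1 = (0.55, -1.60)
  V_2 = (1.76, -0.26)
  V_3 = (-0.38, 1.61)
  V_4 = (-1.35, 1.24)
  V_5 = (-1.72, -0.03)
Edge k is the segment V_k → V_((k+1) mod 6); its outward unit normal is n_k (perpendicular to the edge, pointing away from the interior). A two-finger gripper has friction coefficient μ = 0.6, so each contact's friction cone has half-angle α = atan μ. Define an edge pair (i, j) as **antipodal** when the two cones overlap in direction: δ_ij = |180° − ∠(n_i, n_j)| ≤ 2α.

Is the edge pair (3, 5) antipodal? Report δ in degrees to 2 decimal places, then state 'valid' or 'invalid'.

α = atan 0.6 = 30.96°;  2α = 61.93°
edge 3: e_3 = (-0.97, -0.37);  n_3 = (-0.3564, +0.9343)
edge 5: e_5 = (+0.70, -1.09);  n_5 = (-0.8414, -0.5404)
∠(n_3, n_5) = 101.83°
δ = |180° − 101.83°| = 78.17°
78.17° > 2α = 61.93°  →  invalid

δ = 78.17°, invalid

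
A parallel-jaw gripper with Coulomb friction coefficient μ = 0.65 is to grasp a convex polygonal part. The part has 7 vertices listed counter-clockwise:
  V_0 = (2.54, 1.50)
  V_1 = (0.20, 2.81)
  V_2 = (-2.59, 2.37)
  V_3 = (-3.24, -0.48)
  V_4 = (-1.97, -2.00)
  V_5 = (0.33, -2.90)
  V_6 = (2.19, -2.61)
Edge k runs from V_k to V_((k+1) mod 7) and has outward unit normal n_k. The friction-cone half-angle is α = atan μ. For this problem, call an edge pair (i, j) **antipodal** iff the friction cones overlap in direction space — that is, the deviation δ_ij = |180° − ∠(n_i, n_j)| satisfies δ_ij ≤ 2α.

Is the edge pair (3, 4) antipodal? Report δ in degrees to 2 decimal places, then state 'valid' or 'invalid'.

α = atan 0.65 = 33.02°;  2α = 66.05°
edge 3: e_3 = (+1.27, -1.52);  n_3 = (-0.7674, -0.6412)
edge 4: e_4 = (+2.30, -0.90);  n_4 = (-0.3644, -0.9312)
∠(n_3, n_4) = 28.75°
δ = |180° − 28.75°| = 151.25°
151.25° > 2α = 66.05°  →  invalid

δ = 151.25°, invalid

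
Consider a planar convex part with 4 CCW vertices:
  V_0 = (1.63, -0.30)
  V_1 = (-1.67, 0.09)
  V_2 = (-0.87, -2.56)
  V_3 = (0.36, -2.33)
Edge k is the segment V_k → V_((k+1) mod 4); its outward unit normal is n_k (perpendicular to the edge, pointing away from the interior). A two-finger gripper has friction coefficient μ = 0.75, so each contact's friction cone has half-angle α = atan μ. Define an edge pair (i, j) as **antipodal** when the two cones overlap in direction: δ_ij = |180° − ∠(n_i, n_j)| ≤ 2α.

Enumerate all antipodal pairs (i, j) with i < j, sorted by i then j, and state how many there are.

α = atan 0.75 = 36.87°;  2α = 73.74°
n_0 = (+0.1174, +0.9931)
n_1 = (-0.9573, -0.2890)
n_2 = (+0.1838, -0.9830)
n_3 = (+0.8478, -0.5304)
  (0,1): δ = 66.46°  ✓
  (0,2): δ = 17.33°  ✓
  (0,3): δ = 64.71°  ✓
  (1,2): δ = 96.21°  ·
  (1,3): δ = 48.83°  ✓
  (2,3): δ = 132.62°  ·
antipodal pairs: 4

count = 4; pairs: (0,1), (0,2), (0,3), (1,3)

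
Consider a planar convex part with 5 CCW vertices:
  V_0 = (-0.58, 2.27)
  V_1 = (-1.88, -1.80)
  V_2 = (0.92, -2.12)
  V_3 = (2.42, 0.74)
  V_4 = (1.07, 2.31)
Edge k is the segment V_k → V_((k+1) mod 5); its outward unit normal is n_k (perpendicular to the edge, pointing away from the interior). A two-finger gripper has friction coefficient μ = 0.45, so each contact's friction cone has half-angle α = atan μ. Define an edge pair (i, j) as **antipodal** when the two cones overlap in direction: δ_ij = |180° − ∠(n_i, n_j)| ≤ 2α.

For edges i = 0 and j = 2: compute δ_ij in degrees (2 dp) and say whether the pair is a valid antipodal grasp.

δ = 9.96°, valid

α = atan 0.45 = 24.23°;  2α = 48.46°
edge 0: e_0 = (-1.30, -4.07);  n_0 = (-0.9526, +0.3043)
edge 2: e_2 = (+1.50, +2.86);  n_2 = (+0.8856, -0.4645)
∠(n_0, n_2) = 170.04°
δ = |180° − 170.04°| = 9.96°
9.96° ≤ 2α = 48.46°  →  valid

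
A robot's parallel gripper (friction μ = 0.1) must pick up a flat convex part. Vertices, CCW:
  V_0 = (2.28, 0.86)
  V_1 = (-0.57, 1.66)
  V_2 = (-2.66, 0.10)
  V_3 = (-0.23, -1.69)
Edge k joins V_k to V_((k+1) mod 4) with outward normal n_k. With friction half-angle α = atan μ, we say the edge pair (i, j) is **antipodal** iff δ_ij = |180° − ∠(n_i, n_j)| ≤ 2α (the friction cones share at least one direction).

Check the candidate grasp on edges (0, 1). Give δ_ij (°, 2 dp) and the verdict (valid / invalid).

α = atan 0.1 = 5.71°;  2α = 11.42°
edge 0: e_0 = (-2.85, +0.80);  n_0 = (+0.2703, +0.9628)
edge 1: e_1 = (-2.09, -1.56);  n_1 = (-0.5982, +0.8014)
∠(n_0, n_1) = 52.42°
δ = |180° − 52.42°| = 127.58°
127.58° > 2α = 11.42°  →  invalid

δ = 127.58°, invalid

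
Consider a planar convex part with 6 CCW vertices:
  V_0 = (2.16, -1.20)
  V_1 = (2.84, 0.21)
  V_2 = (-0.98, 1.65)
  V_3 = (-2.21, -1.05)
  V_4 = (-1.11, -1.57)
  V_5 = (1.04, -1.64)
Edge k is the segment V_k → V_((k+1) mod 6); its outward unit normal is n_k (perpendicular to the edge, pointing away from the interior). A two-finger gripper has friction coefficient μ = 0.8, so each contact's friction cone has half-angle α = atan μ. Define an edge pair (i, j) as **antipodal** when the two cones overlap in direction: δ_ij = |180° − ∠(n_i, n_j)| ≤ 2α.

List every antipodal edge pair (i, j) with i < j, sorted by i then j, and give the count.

α = atan 0.8 = 38.66°;  2α = 77.32°
n_0 = (+0.9007, -0.4344)
n_1 = (+0.3527, +0.9357)
n_2 = (-0.9100, +0.4146)
n_3 = (-0.4274, -0.9041)
n_4 = (-0.0325, -0.9995)
n_5 = (+0.3657, -0.9308)
  (0,1): δ = 84.91°  ·
  (0,2): δ = 1.25°  ✓
  (0,3): δ = 90.45°  ·
  (0,4): δ = 113.88°  ·
  (0,5): δ = 137.19°  ·
  (1,2): δ = 93.84°  ·
  (1,3): δ = 4.65°  ✓
  (1,4): δ = 18.79°  ✓
  (1,5): δ = 42.10°  ✓
  (2,3): δ = 90.81°  ·
  (2,4): δ = 67.37°  ✓
  (2,5): δ = 44.06°  ✓
  (3,4): δ = 156.56°  ·
  (3,5): δ = 133.25°  ·
  (4,5): δ = 156.69°  ·
antipodal pairs: 6

count = 6; pairs: (0,2), (1,3), (1,4), (1,5), (2,4), (2,5)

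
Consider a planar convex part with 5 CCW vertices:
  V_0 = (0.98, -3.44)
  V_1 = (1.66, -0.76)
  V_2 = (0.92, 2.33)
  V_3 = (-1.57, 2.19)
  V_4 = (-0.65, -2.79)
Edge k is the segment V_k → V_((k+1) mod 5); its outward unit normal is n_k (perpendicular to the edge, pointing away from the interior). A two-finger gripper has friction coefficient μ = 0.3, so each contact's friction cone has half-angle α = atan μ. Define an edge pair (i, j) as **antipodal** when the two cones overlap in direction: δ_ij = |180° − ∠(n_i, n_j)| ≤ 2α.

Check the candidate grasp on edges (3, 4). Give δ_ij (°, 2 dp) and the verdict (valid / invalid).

α = atan 0.3 = 16.70°;  2α = 33.40°
edge 3: e_3 = (+0.92, -4.98);  n_3 = (-0.9834, -0.1817)
edge 4: e_4 = (+1.63, -0.65);  n_4 = (-0.3704, -0.9289)
∠(n_3, n_4) = 57.79°
δ = |180° − 57.79°| = 122.21°
122.21° > 2α = 33.40°  →  invalid

δ = 122.21°, invalid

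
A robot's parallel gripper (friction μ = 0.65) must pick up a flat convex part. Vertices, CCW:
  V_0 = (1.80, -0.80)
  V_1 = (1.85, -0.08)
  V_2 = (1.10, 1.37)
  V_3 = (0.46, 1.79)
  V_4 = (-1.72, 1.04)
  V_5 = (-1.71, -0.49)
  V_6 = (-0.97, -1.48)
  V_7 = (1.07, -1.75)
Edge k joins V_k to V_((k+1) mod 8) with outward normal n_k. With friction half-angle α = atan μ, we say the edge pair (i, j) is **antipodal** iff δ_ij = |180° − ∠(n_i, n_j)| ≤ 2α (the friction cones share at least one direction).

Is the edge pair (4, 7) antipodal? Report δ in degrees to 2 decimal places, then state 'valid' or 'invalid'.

δ = 37.91°, valid

α = atan 0.65 = 33.02°;  2α = 66.05°
edge 4: e_4 = (+0.01, -1.53);  n_4 = (-1.0000, -0.0065)
edge 7: e_7 = (+0.73, +0.95);  n_7 = (+0.7929, -0.6093)
∠(n_4, n_7) = 142.09°
δ = |180° − 142.09°| = 37.91°
37.91° ≤ 2α = 66.05°  →  valid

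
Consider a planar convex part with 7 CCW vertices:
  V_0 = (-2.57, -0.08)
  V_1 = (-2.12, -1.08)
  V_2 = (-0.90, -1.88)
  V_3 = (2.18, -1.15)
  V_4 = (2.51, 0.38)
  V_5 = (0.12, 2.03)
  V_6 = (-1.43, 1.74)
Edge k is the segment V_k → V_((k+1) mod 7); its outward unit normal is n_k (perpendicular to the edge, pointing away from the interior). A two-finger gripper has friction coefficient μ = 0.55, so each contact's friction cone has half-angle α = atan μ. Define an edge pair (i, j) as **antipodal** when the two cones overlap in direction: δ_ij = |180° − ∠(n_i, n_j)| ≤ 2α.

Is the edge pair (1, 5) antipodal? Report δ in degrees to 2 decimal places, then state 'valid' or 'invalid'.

α = atan 0.55 = 28.81°;  2α = 57.62°
edge 1: e_1 = (+1.22, -0.80);  n_1 = (-0.5484, -0.8362)
edge 5: e_5 = (-1.55, -0.29);  n_5 = (-0.1839, +0.9829)
∠(n_1, n_5) = 136.15°
δ = |180° − 136.15°| = 43.85°
43.85° ≤ 2α = 57.62°  →  valid

δ = 43.85°, valid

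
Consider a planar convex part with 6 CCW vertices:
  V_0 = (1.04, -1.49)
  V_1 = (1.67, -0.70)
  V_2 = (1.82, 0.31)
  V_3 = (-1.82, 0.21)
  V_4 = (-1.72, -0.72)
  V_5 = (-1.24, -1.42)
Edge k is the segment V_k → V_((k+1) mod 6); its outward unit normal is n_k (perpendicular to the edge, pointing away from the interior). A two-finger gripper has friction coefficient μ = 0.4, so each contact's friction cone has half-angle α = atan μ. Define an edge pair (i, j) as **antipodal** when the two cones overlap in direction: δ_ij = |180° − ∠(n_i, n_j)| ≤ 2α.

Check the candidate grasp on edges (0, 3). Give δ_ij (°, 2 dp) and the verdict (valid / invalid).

δ = 44.71°, invalid

α = atan 0.4 = 21.80°;  2α = 43.60°
edge 0: e_0 = (+0.63, +0.79);  n_0 = (+0.7818, -0.6235)
edge 3: e_3 = (+0.10, -0.93);  n_3 = (-0.9943, -0.1069)
∠(n_0, n_3) = 135.29°
δ = |180° − 135.29°| = 44.71°
44.71° > 2α = 43.60°  →  invalid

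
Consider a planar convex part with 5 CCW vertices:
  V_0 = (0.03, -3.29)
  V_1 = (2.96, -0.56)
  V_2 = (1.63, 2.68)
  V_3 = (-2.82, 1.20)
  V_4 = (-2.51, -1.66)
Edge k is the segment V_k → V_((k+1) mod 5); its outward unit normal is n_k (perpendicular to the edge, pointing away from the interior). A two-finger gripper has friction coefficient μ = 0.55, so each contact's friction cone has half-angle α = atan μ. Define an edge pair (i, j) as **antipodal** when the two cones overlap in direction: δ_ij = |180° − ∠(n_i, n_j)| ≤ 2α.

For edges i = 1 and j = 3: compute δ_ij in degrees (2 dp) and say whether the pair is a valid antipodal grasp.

α = atan 0.55 = 28.81°;  2α = 57.62°
edge 1: e_1 = (-1.33, +3.24);  n_1 = (+0.9251, +0.3797)
edge 3: e_3 = (+0.31, -2.86);  n_3 = (-0.9942, -0.1078)
∠(n_1, n_3) = 163.87°
δ = |180° − 163.87°| = 16.13°
16.13° ≤ 2α = 57.62°  →  valid

δ = 16.13°, valid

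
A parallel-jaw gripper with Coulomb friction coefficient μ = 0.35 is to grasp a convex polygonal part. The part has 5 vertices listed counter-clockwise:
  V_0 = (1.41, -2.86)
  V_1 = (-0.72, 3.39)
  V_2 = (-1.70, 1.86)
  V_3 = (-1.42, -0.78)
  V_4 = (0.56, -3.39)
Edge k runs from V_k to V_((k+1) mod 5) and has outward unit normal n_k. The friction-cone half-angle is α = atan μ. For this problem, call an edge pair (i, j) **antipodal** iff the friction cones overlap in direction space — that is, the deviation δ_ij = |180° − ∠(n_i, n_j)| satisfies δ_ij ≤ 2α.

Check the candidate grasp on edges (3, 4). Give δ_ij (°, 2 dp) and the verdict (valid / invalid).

α = atan 0.35 = 19.29°;  2α = 38.58°
edge 3: e_3 = (+1.98, -2.61);  n_3 = (-0.7967, -0.6044)
edge 4: e_4 = (+0.85, +0.53);  n_4 = (+0.5291, -0.8486)
∠(n_3, n_4) = 84.76°
δ = |180° − 84.76°| = 95.24°
95.24° > 2α = 38.58°  →  invalid

δ = 95.24°, invalid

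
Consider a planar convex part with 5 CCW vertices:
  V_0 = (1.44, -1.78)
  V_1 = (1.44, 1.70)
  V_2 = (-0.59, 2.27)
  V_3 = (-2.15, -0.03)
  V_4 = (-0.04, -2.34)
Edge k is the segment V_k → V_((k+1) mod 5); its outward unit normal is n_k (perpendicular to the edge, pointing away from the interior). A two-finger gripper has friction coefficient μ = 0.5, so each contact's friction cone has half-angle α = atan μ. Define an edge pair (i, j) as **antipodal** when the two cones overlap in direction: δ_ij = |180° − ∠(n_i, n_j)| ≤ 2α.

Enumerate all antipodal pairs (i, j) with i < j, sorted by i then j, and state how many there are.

α = atan 0.5 = 26.57°;  2α = 53.13°
n_0 = (+1.0000, -0.0000)
n_1 = (+0.2703, +0.9628)
n_2 = (-0.8276, +0.5613)
n_3 = (-0.7383, -0.6744)
n_4 = (+0.3539, -0.9353)
  (0,1): δ = 105.68°  ·
  (0,2): δ = 34.15°  ✓
  (0,3): δ = 42.41°  ✓
  (0,4): δ = 110.73°  ·
  (1,2): δ = 108.46°  ·
  (1,3): δ = 31.91°  ✓
  (1,4): δ = 36.41°  ✓
  (2,3): δ = 103.44°  ·
  (2,4): δ = 35.13°  ✓
  (3,4): δ = 111.68°  ·
antipodal pairs: 5

count = 5; pairs: (0,2), (0,3), (1,3), (1,4), (2,4)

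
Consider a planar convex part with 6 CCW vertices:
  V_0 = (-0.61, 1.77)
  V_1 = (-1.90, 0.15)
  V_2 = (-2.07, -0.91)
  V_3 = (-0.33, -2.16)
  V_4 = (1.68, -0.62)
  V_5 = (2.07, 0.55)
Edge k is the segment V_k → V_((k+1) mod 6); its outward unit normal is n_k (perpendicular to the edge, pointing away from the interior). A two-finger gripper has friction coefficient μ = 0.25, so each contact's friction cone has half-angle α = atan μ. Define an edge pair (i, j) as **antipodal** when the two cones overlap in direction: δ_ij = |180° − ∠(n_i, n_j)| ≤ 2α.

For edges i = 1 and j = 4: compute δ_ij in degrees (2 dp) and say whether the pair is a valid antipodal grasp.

δ = 9.32°, valid

α = atan 0.25 = 14.04°;  2α = 28.07°
edge 1: e_1 = (-0.17, -1.06);  n_1 = (-0.9874, +0.1584)
edge 4: e_4 = (+0.39, +1.17);  n_4 = (+0.9487, -0.3162)
∠(n_1, n_4) = 170.68°
δ = |180° − 170.68°| = 9.32°
9.32° ≤ 2α = 28.07°  →  valid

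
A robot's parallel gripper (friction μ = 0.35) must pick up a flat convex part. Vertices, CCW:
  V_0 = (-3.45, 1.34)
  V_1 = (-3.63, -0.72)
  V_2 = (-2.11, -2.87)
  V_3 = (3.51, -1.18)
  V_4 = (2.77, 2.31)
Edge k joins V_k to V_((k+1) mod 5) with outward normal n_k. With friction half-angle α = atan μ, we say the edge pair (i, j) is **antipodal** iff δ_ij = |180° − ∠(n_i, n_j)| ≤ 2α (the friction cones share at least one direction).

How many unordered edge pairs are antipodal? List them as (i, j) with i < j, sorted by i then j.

α = atan 0.35 = 19.29°;  2α = 38.58°
n_0 = (-0.9962, +0.0870)
n_1 = (-0.8165, -0.5773)
n_2 = (+0.2880, -0.9576)
n_3 = (+0.9783, +0.2074)
n_4 = (-0.1541, +0.9881)
  (0,1): δ = 139.75°  ·
  (0,2): δ = 68.27°  ·
  (0,3): δ = 16.97°  ✓
  (0,4): δ = 103.86°  ·
  (1,2): δ = 108.52°  ·
  (1,3): δ = 23.29°  ✓
  (1,4): δ = 63.60°  ·
  (2,3): δ = 94.77°  ·
  (2,4): δ = 7.87°  ✓
  (3,4): δ = 93.11°  ·
antipodal pairs: 3

count = 3; pairs: (0,3), (1,3), (2,4)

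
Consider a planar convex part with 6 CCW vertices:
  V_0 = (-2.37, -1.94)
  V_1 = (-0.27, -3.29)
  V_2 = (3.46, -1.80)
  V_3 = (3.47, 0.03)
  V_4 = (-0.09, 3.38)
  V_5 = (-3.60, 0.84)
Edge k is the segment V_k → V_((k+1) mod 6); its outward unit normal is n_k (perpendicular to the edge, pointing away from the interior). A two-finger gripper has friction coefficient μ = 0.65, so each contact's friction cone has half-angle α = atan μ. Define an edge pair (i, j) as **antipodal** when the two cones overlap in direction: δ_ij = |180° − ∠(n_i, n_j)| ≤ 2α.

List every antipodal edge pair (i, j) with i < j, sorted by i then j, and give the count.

count = 7; pairs: (0,2), (0,3), (1,3), (1,4), (2,4), (2,5), (3,5)

α = atan 0.65 = 33.02°;  2α = 66.05°
n_0 = (-0.5408, -0.8412)
n_1 = (+0.3710, -0.9286)
n_2 = (+1.0000, -0.0055)
n_3 = (+0.6853, +0.7283)
n_4 = (-0.5862, +0.8101)
n_5 = (-0.9145, -0.4046)
  (0,1): δ = 125.49°  ·
  (0,2): δ = 57.58°  ✓
  (0,3): δ = 10.52°  ✓
  (0,4): δ = 68.63°  ·
  (0,5): δ = 146.60°  ·
  (1,2): δ = 112.09°  ·
  (1,3): δ = 65.03°  ✓
  (1,4): δ = 14.12°  ✓
  (1,5): δ = 92.09°  ·
  (2,3): δ = 132.95°  ·
  (2,4): δ = 53.80°  ✓
  (2,5): δ = 24.18°  ✓
  (3,4): δ = 100.85°  ·
  (3,5): δ = 22.87°  ✓
  (4,5): δ = 102.02°  ·
antipodal pairs: 7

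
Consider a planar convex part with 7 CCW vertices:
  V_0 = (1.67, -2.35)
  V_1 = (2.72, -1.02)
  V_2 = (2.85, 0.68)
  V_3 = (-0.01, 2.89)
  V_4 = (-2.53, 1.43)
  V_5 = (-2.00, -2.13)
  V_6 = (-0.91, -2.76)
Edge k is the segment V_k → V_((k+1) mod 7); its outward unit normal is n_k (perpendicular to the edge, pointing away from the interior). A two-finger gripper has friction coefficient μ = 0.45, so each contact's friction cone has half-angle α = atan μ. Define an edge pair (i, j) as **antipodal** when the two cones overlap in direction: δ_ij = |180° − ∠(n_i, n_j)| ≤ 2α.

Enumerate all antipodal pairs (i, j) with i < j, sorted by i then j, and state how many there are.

count = 7; pairs: (0,3), (0,4), (1,4), (2,4), (2,5), (2,6), (3,6)

α = atan 0.45 = 24.23°;  2α = 48.46°
n_0 = (+0.7849, -0.6196)
n_1 = (+0.9971, -0.0762)
n_2 = (+0.6114, +0.7913)
n_3 = (-0.5013, +0.8653)
n_4 = (-0.9891, -0.1473)
n_5 = (-0.5004, -0.8658)
n_6 = (+0.1569, -0.9876)
  (0,1): δ = 146.08°  ·
  (0,2): δ = 89.40°  ·
  (0,3): δ = 21.62°  ✓
  (0,4): δ = 46.76°  ✓
  (0,5): δ = 98.26°  ·
  (0,6): δ = 137.32°  ·
  (1,2): δ = 123.32°  ·
  (1,3): δ = 55.54°  ·
  (1,4): δ = 12.84°  ✓
  (1,5): δ = 64.35°  ·
  (1,6): δ = 103.40°  ·
  (2,3): δ = 112.22°  ·
  (2,4): δ = 43.84°  ✓
  (2,5): δ = 7.67°  ✓
  (2,6): δ = 46.72°  ✓
  (3,4): δ = 111.62°  ·
  (3,5): δ = 60.11°  ·
  (3,6): δ = 21.06°  ✓
  (4,5): δ = 128.49°  ·
  (4,6): δ = 89.44°  ·
  (5,6): δ = 140.94°  ·
antipodal pairs: 7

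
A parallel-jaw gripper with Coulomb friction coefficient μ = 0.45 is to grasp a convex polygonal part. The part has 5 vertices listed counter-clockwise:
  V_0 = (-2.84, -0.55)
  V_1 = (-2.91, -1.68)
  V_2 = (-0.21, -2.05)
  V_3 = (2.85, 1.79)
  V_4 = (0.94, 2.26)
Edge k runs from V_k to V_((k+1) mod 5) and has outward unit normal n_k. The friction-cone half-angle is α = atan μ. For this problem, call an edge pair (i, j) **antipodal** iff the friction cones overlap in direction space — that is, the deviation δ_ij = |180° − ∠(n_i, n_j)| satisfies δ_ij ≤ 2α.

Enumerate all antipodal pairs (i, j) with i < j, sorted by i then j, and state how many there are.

α = atan 0.45 = 24.23°;  2α = 48.46°
n_0 = (-0.9981, +0.0618)
n_1 = (-0.1358, -0.9907)
n_2 = (+0.7821, -0.6232)
n_3 = (+0.2389, +0.9710)
n_4 = (-0.5966, +0.8025)
  (0,1): δ = 94.26°  ·
  (0,2): δ = 35.01°  ✓
  (0,3): δ = 79.72°  ·
  (0,4): δ = 130.17°  ·
  (1,2): δ = 120.75°  ·
  (1,3): δ = 6.02°  ✓
  (1,4): δ = 44.43°  ✓
  (2,3): δ = 65.27°  ·
  (2,4): δ = 14.82°  ✓
  (3,4): δ = 129.55°  ·
antipodal pairs: 4

count = 4; pairs: (0,2), (1,3), (1,4), (2,4)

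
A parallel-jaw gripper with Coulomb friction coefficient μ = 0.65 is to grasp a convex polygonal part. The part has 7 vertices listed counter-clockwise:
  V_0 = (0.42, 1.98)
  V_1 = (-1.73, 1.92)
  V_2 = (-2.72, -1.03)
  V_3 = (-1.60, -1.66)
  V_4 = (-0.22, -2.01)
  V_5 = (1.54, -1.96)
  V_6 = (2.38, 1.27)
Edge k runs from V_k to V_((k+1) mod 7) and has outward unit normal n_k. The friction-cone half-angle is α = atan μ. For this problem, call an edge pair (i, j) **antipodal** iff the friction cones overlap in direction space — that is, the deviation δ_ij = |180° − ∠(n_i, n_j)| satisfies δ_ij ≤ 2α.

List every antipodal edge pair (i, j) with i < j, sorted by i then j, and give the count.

α = atan 0.65 = 33.02°;  2α = 66.05°
n_0 = (-0.0279, +0.9996)
n_1 = (-0.9480, +0.3182)
n_2 = (-0.4903, -0.8716)
n_3 = (-0.2458, -0.9693)
n_4 = (+0.0284, -0.9996)
n_5 = (+0.9678, -0.2517)
n_6 = (+0.3406, +0.9402)
  (0,1): δ = 110.15°  ·
  (0,2): δ = 30.96°  ✓
  (0,3): δ = 15.83°  ✓
  (0,4): δ = 0.03°  ✓
  (0,5): δ = 73.82°  ·
  (0,6): δ = 158.49°  ·
  (1,2): δ = 100.81°  ·
  (1,3): δ = 85.68°  ·
  (1,4): δ = 69.82°  ·
  (1,5): δ = 3.97°  ✓
  (1,6): δ = 88.64°  ·
  (2,3): δ = 164.87°  ·
  (2,4): δ = 149.01°  ·
  (2,5): δ = 75.22°  ·
  (2,6): δ = 9.45°  ✓
  (3,4): δ = 164.14°  ·
  (3,5): δ = 90.35°  ·
  (3,6): δ = 5.68°  ✓
  (4,5): δ = 106.20°  ·
  (4,6): δ = 21.54°  ✓
  (5,6): δ = 95.34°  ·
antipodal pairs: 7

count = 7; pairs: (0,2), (0,3), (0,4), (1,5), (2,6), (3,6), (4,6)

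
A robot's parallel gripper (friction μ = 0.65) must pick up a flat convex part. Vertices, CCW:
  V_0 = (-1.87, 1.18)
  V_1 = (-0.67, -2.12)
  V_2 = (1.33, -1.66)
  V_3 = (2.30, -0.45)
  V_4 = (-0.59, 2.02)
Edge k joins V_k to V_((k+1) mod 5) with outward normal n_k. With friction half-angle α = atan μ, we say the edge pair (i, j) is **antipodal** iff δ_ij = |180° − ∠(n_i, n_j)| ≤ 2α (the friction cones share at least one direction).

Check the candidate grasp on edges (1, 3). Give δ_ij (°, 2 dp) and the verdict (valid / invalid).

α = atan 0.65 = 33.02°;  2α = 66.05°
edge 1: e_1 = (+2.00, +0.46);  n_1 = (+0.2241, -0.9746)
edge 3: e_3 = (-2.89, +2.47);  n_3 = (+0.6497, +0.7602)
∠(n_1, n_3) = 126.53°
δ = |180° − 126.53°| = 53.47°
53.47° ≤ 2α = 66.05°  →  valid

δ = 53.47°, valid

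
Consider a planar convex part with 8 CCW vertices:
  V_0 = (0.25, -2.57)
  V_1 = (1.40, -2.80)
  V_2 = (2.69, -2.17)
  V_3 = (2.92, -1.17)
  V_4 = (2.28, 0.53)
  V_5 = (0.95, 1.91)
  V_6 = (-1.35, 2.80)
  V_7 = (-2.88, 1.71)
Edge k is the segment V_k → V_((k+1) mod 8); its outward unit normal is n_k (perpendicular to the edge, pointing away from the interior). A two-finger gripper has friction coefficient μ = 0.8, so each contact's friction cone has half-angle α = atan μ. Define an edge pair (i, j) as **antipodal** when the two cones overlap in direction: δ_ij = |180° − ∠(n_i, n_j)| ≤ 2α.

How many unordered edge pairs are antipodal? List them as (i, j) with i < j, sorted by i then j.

count = 13; pairs: (0,3), (0,4), (0,5), (0,6), (1,4), (1,5), (1,6), (2,6), (2,7), (3,6), (3,7), (4,7), (5,7)

α = atan 0.8 = 38.66°;  2α = 77.32°
n_0 = (-0.1961, -0.9806)
n_1 = (+0.4388, -0.8986)
n_2 = (+0.9746, -0.2241)
n_3 = (+0.9359, +0.3523)
n_4 = (+0.7200, +0.6939)
n_5 = (+0.3609, +0.9326)
n_6 = (-0.5802, +0.8145)
n_7 = (-0.8072, -0.5903)
  (0,1): δ = 142.66°  ·
  (0,2): δ = 91.64°  ·
  (0,3): δ = 58.06°  ✓
  (0,4): δ = 34.75°  ✓
  (0,5): δ = 9.84°  ✓
  (0,6): δ = 46.78°  ✓
  (0,7): δ = 137.49°  ·
  (1,2): δ = 128.98°  ·
  (1,3): δ = 95.40°  ·
  (1,4): δ = 72.09°  ✓
  (1,5): δ = 47.18°  ✓
  (1,6): δ = 9.44°  ✓
  (1,7): δ = 100.15°  ·
  (2,3): δ = 146.42°  ·
  (2,4): δ = 123.10°  ·
  (2,5): δ = 98.20°  ·
  (2,6): δ = 41.58°  ✓
  (2,7): δ = 49.13°  ✓
  (3,4): δ = 156.69°  ·
  (3,5): δ = 131.78°  ·
  (3,6): δ = 75.16°  ✓
  (3,7): δ = 15.55°  ✓
  (4,5): δ = 155.10°  ·
  (4,6): δ = 98.48°  ·
  (4,7): δ = 7.76°  ✓
  (5,6): δ = 123.38°  ·
  (5,7): δ = 32.67°  ✓
  (6,7): δ = 89.29°  ·
antipodal pairs: 13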